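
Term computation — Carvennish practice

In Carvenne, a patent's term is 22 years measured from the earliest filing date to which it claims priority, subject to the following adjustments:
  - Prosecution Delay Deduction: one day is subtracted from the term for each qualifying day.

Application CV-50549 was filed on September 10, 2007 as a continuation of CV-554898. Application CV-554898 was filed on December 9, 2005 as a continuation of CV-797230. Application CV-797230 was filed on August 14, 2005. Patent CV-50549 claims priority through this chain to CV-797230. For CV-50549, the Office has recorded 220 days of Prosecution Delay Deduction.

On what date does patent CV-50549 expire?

Earliest priority filing: 14 August 2005.
Base term: 14 August 2005 + 22 years → 14 August 2027.
Prosecution Delay Deduction: −220 days → 6 January 2027.

2027-01-06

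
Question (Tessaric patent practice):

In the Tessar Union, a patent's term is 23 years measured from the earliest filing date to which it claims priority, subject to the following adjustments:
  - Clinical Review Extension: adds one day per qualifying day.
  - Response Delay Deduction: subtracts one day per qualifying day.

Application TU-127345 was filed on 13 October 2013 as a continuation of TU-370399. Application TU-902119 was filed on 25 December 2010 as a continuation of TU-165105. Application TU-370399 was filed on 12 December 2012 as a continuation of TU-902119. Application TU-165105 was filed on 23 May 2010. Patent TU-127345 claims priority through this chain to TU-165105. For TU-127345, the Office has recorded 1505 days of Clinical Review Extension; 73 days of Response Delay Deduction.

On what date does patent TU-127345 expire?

Earliest priority filing: 23 May 2010.
Base term: 23 May 2010 + 23 years → 23 May 2033.
Clinical Review Extension: +1505 days → 6 July 2037.
Response Delay Deduction: −73 days → 24 April 2037.

April 24, 2037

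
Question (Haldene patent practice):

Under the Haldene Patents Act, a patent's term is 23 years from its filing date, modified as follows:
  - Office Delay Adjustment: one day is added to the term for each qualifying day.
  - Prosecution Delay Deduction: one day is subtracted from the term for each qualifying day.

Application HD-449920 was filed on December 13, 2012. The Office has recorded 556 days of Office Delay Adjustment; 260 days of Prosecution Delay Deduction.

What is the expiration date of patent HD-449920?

October 4, 2036

Base term: filing date + 23 years → 13 December 2035.
Office Delay Adjustment: +556 days → 21 June 2037.
Prosecution Delay Deduction: −260 days → 4 October 2036.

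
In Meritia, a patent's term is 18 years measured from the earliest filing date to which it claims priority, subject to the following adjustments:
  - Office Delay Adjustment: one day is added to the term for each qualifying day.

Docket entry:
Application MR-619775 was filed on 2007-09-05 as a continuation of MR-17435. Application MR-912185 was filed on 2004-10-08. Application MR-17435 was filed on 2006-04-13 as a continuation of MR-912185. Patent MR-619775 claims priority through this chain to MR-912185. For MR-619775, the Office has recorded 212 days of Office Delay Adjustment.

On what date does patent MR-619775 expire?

Earliest priority filing: 8 October 2004.
Base term: 8 October 2004 + 18 years → 8 October 2022.
Office Delay Adjustment: +212 days → 8 May 2023.

2023-05-08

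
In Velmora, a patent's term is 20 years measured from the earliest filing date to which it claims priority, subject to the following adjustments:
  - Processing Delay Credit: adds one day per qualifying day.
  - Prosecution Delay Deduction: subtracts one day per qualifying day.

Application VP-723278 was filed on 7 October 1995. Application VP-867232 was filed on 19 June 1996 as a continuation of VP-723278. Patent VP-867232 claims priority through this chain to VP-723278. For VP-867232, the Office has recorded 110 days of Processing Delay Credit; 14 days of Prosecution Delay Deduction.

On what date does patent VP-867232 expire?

Earliest priority filing: 7 October 1995.
Base term: 7 October 1995 + 20 years → 7 October 2015.
Processing Delay Credit: +110 days → 25 January 2016.
Prosecution Delay Deduction: −14 days → 11 January 2016.

2016-01-11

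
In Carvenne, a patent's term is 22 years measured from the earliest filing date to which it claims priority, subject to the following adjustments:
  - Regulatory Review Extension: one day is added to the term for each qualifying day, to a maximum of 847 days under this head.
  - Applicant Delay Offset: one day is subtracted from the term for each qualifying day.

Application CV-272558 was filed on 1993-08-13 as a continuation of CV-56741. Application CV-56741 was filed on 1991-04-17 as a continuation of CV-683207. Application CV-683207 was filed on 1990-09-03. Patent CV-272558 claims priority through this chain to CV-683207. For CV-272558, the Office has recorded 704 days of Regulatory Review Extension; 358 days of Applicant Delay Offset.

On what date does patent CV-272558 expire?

2013-08-15

Earliest priority filing: 3 September 1990.
Base term: 3 September 1990 + 22 years → 3 September 2012.
Regulatory Review Extension: 704 days (within the 847-day cap) → +704 days → 8 August 2014.
Applicant Delay Offset: −358 days → 15 August 2013.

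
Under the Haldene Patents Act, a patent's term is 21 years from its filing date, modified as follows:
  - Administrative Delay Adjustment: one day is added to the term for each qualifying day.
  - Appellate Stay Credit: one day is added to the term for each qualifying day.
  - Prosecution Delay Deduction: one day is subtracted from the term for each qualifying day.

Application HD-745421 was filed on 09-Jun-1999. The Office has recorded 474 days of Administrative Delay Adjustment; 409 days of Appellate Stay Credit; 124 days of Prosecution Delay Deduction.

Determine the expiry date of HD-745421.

Base term: filing date + 21 years → 9 June 2020.
Administrative Delay Adjustment: +474 days → 26 September 2021.
Appellate Stay Credit: +409 days → 9 November 2022.
Prosecution Delay Deduction: −124 days → 8 July 2022.

2022-07-08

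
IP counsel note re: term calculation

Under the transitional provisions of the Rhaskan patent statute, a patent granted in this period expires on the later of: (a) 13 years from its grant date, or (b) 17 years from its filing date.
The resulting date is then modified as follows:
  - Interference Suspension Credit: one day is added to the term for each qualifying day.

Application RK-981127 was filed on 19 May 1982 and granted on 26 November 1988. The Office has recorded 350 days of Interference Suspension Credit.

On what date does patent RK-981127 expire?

November 11, 2002

(a) grant + 13 years → 26 November 2001.
(b) filing + 17 years → 19 May 1999.
Later of the two: 26 November 2001.
Interference Suspension Credit: +350 days → 11 November 2002.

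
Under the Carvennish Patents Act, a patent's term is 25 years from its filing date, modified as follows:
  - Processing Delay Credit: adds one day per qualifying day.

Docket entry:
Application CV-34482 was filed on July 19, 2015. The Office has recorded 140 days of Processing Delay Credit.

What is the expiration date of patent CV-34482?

Base term: filing date + 25 years → 19 July 2040.
Processing Delay Credit: +140 days → 6 December 2040.

December 6, 2040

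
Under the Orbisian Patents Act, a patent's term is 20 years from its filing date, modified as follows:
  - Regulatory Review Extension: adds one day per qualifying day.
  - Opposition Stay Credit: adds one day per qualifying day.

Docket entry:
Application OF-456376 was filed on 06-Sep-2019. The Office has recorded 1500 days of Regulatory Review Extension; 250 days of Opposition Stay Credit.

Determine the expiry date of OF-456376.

Base term: filing date + 20 years → 6 September 2039.
Regulatory Review Extension: +1500 days → 15 October 2043.
Opposition Stay Credit: +250 days → 21 June 2044.

June 21, 2044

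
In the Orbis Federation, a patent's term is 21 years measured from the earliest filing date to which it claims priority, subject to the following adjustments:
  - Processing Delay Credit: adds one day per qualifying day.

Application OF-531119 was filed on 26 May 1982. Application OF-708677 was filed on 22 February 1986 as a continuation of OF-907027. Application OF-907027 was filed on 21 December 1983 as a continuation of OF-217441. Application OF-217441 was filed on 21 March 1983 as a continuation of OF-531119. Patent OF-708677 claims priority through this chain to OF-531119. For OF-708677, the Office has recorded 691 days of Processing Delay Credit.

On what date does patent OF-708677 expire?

Earliest priority filing: 26 May 1982.
Base term: 26 May 1982 + 21 years → 26 May 2003.
Processing Delay Credit: +691 days → 16 April 2005.

2005-04-16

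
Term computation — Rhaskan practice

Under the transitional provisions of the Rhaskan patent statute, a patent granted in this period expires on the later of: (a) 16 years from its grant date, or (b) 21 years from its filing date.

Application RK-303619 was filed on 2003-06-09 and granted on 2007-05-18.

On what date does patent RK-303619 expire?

(a) grant + 16 years → 18 May 2023.
(b) filing + 21 years → 9 June 2024.
Later of the two: 9 June 2024.

2024-06-09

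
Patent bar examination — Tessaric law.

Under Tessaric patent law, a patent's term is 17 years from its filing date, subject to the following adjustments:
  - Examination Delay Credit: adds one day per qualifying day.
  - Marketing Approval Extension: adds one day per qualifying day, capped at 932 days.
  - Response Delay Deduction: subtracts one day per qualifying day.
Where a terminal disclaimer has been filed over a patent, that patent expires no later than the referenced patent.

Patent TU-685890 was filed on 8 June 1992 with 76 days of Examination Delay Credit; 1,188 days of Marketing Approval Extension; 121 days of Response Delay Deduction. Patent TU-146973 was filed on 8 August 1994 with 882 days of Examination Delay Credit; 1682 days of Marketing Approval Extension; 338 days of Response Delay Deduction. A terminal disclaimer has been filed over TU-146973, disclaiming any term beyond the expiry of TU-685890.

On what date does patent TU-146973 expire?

Natural term of TU-146973:
  Base: filing + 17 years → 8 August 2011.
  Examination Delay Credit: +882 days → 6 January 2014.
  Marketing Approval Extension: 1682 days claimed exceeds the 932-day cap, so +932 days → 26 July 2016.
  Response Delay Deduction: −338 days → 23 August 2015.
Expiry of referenced patent TU-685890:
  Base: filing + 17 years → 8 June 2009.
  Examination Delay Credit: +76 days → 23 August 2009.
  Marketing Approval Extension: 1188 days claimed exceeds the 932-day cap, so +932 days → 12 March 2012.
  Response Delay Deduction: −121 days → 12 November 2011.
Terminal disclaimer: TU-146973 expires on the earlier of 23 August 2015 and 12 November 2011.

November 12, 2011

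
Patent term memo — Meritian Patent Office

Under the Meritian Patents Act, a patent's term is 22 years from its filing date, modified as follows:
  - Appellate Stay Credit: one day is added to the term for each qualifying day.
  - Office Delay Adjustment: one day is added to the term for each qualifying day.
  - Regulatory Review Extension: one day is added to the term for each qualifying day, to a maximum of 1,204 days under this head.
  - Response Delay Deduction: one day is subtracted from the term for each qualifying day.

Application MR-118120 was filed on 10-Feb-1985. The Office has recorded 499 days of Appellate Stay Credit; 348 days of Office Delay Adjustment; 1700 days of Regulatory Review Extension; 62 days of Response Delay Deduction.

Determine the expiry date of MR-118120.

Base term: filing date + 22 years → 10 February 2007.
Appellate Stay Credit: +499 days → 23 June 2008.
Office Delay Adjustment: +348 days → 6 June 2009.
Regulatory Review Extension: 1700 days claimed exceeds the 1204-day cap, so +1204 days → 22 September 2012.
Response Delay Deduction: −62 days → 22 July 2012.

2012-07-22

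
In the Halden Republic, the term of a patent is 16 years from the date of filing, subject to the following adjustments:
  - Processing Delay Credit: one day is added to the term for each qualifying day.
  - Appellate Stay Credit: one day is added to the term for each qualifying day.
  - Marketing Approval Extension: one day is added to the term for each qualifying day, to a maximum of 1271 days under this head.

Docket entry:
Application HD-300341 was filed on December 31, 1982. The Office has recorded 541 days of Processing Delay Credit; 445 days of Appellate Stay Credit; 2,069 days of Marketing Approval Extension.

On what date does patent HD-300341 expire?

March 6, 2005

Base term: filing date + 16 years → 31 December 1998.
Processing Delay Credit: +541 days → 24 June 2000.
Appellate Stay Credit: +445 days → 12 September 2001.
Marketing Approval Extension: 2069 days claimed exceeds the 1271-day cap, so +1271 days → 6 March 2005.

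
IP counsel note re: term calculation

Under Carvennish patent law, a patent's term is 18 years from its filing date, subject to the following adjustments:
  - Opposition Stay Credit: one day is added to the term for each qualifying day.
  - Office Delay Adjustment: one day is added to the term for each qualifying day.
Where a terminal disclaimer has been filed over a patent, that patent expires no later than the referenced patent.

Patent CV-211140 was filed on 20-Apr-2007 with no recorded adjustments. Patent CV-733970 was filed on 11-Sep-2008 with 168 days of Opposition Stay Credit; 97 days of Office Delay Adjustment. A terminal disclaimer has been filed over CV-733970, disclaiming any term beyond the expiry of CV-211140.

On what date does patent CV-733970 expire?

Natural term of CV-733970:
  Base: filing + 18 years → 11 September 2026.
  Opposition Stay Credit: +168 days → 26 February 2027.
  Office Delay Adjustment: +97 days → 3 June 2027.
Expiry of referenced patent CV-211140:
  Base: filing + 18 years → 20 April 2025.
Terminal disclaimer: CV-733970 expires on the earlier of 3 June 2027 and 20 April 2025.

2025-04-20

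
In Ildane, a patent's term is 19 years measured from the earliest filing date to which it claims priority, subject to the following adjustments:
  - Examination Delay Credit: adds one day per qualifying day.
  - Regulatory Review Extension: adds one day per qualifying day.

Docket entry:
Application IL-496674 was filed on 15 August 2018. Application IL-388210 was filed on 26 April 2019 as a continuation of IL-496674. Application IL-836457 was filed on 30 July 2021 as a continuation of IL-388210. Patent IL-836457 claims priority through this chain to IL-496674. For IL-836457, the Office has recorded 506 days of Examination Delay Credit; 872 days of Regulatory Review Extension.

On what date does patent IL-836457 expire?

2041-05-24

Earliest priority filing: 15 August 2018.
Base term: 15 August 2018 + 19 years → 15 August 2037.
Examination Delay Credit: +506 days → 3 January 2039.
Regulatory Review Extension: +872 days → 24 May 2041.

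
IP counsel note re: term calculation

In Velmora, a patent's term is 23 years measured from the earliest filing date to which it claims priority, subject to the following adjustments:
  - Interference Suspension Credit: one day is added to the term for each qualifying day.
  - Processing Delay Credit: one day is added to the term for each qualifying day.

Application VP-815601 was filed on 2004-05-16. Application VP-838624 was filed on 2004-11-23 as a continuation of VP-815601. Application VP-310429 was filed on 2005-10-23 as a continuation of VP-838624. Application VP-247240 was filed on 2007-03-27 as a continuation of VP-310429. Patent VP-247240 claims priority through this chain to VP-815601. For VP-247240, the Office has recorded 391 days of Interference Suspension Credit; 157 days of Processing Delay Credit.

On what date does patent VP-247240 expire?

Earliest priority filing: 16 May 2004.
Base term: 16 May 2004 + 23 years → 16 May 2027.
Interference Suspension Credit: +391 days → 10 June 2028.
Processing Delay Credit: +157 days → 14 November 2028.

2028-11-14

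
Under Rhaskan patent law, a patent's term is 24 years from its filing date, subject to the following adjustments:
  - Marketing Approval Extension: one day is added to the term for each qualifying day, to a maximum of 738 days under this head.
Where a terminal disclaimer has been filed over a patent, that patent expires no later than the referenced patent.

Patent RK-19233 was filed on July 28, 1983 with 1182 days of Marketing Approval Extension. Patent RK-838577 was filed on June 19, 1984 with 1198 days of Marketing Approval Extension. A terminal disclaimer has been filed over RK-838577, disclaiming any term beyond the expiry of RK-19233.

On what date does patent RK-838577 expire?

Natural term of RK-838577:
  Base: filing + 24 years → 19 June 2008.
  Marketing Approval Extension: 1198 days claimed exceeds the 738-day cap, so +738 days → 27 June 2010.
Expiry of referenced patent RK-19233:
  Base: filing + 24 years → 28 July 2007.
  Marketing Approval Extension: 1182 days claimed exceeds the 738-day cap, so +738 days → 4 August 2009.
Terminal disclaimer: RK-838577 expires on the earlier of 27 June 2010 and 4 August 2009.

2009-08-04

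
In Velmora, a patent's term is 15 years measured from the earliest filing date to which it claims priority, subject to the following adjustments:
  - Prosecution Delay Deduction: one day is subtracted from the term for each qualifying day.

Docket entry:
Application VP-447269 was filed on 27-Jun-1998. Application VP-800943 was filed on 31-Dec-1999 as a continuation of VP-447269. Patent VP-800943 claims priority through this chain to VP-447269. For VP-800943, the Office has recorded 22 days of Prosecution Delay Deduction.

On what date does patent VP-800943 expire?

Earliest priority filing: 27 June 1998.
Base term: 27 June 1998 + 15 years → 27 June 2013.
Prosecution Delay Deduction: −22 days → 5 June 2013.

2013-06-05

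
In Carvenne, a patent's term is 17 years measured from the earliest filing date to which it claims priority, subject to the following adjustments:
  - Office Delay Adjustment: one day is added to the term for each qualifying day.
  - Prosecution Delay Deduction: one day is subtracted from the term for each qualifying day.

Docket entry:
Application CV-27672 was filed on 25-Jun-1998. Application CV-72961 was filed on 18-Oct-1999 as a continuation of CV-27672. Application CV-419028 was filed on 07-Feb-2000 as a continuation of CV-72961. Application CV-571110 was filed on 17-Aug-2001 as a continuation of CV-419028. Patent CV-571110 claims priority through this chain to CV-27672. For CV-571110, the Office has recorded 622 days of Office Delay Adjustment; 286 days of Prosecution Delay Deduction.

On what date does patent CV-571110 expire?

Earliest priority filing: 25 June 1998.
Base term: 25 June 1998 + 17 years → 25 June 2015.
Office Delay Adjustment: +622 days → 8 March 2017.
Prosecution Delay Deduction: −286 days → 26 May 2016.

2016-05-26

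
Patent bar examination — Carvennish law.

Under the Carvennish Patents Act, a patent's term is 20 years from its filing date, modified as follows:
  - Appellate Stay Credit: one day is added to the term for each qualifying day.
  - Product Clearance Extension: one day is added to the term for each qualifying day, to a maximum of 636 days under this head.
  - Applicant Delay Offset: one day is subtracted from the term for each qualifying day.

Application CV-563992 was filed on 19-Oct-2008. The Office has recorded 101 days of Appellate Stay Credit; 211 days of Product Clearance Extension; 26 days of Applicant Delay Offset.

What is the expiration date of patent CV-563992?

August 1, 2029

Base term: filing date + 20 years → 19 October 2028.
Appellate Stay Credit: +101 days → 28 January 2029.
Product Clearance Extension: 211 days (within the 636-day cap) → +211 days → 27 August 2029.
Applicant Delay Offset: −26 days → 1 August 2029.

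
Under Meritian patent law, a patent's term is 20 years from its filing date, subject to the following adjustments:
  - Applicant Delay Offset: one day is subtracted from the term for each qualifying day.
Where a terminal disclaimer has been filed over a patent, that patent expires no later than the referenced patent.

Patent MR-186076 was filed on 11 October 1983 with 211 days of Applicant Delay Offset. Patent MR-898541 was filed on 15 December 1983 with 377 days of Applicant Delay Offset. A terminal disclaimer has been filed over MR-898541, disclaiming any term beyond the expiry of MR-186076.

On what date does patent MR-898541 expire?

2002-12-03

Natural term of MR-898541:
  Base: filing + 20 years → 15 December 2003.
  Applicant Delay Offset: −377 days → 3 December 2002.
Expiry of referenced patent MR-186076:
  Base: filing + 20 years → 11 October 2003.
  Applicant Delay Offset: −211 days → 14 March 2003.
Terminal disclaimer: MR-898541 expires on the earlier of 3 December 2002 and 14 March 2003.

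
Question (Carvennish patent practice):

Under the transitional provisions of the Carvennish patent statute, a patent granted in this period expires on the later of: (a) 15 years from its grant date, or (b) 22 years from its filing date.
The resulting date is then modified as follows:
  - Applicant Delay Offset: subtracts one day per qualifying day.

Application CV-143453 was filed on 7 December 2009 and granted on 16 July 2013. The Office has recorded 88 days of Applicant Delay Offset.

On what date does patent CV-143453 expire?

2031-09-10

(a) grant + 15 years → 16 July 2028.
(b) filing + 22 years → 7 December 2031.
Later of the two: 7 December 2031.
Applicant Delay Offset: −88 days → 10 September 2031.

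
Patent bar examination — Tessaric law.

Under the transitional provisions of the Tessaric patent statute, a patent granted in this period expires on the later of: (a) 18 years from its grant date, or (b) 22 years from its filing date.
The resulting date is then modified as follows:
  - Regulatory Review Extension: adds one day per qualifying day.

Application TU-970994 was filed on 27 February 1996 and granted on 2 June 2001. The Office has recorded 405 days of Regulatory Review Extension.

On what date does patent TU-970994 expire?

(a) grant + 18 years → 2 June 2019.
(b) filing + 22 years → 27 February 2018.
Later of the two: 2 June 2019.
Regulatory Review Extension: +405 days → 11 July 2020.

July 11, 2020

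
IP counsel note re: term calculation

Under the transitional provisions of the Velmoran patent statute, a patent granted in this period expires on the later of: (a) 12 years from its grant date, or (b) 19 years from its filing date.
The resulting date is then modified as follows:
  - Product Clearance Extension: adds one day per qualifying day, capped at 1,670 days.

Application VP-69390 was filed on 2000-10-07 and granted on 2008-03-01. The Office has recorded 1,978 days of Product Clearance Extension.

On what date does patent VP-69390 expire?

2024-09-26

(a) grant + 12 years → 1 March 2020.
(b) filing + 19 years → 7 October 2019.
Later of the two: 1 March 2020.
Product Clearance Extension: 1978 days claimed exceeds the 1670-day cap, so +1670 days → 26 September 2024.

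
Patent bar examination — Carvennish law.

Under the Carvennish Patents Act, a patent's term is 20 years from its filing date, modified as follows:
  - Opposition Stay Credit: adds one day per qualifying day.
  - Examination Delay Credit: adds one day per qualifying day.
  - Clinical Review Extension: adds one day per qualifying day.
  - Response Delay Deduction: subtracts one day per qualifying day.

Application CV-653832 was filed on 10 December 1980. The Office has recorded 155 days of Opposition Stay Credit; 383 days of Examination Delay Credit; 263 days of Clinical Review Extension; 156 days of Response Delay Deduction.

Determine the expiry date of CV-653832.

Base term: filing date + 20 years → 10 December 2000.
Opposition Stay Credit: +155 days → 14 May 2001.
Examination Delay Credit: +383 days → 1 June 2002.
Clinical Review Extension: +263 days → 19 February 2003.
Response Delay Deduction: −156 days → 16 September 2002.

September 16, 2002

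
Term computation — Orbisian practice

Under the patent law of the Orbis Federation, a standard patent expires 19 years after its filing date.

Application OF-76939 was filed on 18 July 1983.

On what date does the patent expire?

2002-07-18

Filing date + 19 years → 18 July 2002.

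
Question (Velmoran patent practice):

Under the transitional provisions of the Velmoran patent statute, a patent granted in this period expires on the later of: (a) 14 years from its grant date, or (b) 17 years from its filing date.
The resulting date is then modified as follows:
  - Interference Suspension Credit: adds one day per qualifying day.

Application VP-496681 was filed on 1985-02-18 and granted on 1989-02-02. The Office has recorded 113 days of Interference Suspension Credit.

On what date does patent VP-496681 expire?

(a) grant + 14 years → 2 February 2003.
(b) filing + 17 years → 18 February 2002.
Later of the two: 2 February 2003.
Interference Suspension Credit: +113 days → 26 May 2003.

May 26, 2003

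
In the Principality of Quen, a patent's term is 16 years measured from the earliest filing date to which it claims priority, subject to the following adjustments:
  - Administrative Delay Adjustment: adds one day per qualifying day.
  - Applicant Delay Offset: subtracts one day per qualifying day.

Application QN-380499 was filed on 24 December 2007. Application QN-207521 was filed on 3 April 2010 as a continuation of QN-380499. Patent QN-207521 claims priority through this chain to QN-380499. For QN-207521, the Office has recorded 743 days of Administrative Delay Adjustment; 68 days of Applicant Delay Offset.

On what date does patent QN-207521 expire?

Earliest priority filing: 24 December 2007.
Base term: 24 December 2007 + 16 years → 24 December 2023.
Administrative Delay Adjustment: +743 days → 5 January 2026.
Applicant Delay Offset: −68 days → 29 October 2025.

2025-10-29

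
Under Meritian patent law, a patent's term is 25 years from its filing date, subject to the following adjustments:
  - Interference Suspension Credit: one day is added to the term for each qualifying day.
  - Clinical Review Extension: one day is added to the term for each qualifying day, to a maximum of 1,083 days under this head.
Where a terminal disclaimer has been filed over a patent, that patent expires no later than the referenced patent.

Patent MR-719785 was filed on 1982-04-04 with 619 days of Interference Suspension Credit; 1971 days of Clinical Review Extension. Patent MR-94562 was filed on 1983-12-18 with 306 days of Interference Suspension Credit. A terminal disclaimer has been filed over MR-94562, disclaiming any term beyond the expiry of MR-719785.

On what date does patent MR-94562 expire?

October 20, 2009

Natural term of MR-94562:
  Base: filing + 25 years → 18 December 2008.
  Interference Suspension Credit: +306 days → 20 October 2009.
Expiry of referenced patent MR-719785:
  Base: filing + 25 years → 4 April 2007.
  Interference Suspension Credit: +619 days → 13 December 2008.
  Clinical Review Extension: 1971 days claimed exceeds the 1083-day cap, so +1083 days → 1 December 2011.
Terminal disclaimer: MR-94562 expires on the earlier of 20 October 2009 and 1 December 2011.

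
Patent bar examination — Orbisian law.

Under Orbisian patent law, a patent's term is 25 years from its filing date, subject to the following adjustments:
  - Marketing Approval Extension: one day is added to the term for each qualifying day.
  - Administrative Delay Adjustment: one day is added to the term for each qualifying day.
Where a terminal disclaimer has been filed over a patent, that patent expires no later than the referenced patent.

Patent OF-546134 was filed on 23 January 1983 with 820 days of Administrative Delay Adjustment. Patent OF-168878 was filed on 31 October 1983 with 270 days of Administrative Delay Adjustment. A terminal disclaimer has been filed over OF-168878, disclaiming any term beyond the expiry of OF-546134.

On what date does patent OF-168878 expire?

July 28, 2009

Natural term of OF-168878:
  Base: filing + 25 years → 31 October 2008.
  Administrative Delay Adjustment: +270 days → 28 July 2009.
Expiry of referenced patent OF-546134:
  Base: filing + 25 years → 23 January 2008.
  Administrative Delay Adjustment: +820 days → 22 April 2010.
Terminal disclaimer: OF-168878 expires on the earlier of 28 July 2009 and 22 April 2010.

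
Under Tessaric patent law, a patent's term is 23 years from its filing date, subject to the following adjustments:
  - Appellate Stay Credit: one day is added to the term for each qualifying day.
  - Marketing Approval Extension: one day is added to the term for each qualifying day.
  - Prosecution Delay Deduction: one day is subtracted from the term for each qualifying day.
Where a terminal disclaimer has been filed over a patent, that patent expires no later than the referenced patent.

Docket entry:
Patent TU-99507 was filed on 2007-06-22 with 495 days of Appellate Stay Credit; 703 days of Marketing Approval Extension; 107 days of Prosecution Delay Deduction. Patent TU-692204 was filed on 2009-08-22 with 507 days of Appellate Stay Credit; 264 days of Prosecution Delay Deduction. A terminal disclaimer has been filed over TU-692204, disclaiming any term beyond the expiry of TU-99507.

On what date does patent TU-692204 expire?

Natural term of TU-692204:
  Base: filing + 23 years → 22 August 2032.
  Appellate Stay Credit: +507 days → 11 January 2034.
  Prosecution Delay Deduction: −264 days → 22 April 2033.
Expiry of referenced patent TU-99507:
  Base: filing + 23 years → 22 June 2030.
  Appellate Stay Credit: +495 days → 30 October 2031.
  Marketing Approval Extension: +703 days → 2 October 2033.
  Prosecution Delay Deduction: −107 days → 17 June 2033.
Terminal disclaimer: TU-692204 expires on the earlier of 22 April 2033 and 17 June 2033.

2033-04-22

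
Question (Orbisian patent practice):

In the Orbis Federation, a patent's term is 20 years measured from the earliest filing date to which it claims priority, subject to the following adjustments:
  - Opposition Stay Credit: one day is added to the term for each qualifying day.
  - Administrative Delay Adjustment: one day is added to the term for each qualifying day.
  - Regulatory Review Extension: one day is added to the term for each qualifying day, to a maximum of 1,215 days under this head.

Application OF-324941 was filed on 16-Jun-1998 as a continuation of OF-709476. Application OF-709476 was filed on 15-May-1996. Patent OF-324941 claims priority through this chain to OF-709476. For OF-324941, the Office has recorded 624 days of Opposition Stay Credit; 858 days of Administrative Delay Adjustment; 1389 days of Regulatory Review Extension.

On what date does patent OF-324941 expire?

Earliest priority filing: 15 May 1996.
Base term: 15 May 1996 + 20 years → 15 May 2016.
Opposition Stay Credit: +624 days → 29 January 2018.
Administrative Delay Adjustment: +858 days → 5 June 2020.
Regulatory Review Extension: 1389 days claimed exceeds the 1215-day cap, so +1215 days → 3 October 2023.

2023-10-03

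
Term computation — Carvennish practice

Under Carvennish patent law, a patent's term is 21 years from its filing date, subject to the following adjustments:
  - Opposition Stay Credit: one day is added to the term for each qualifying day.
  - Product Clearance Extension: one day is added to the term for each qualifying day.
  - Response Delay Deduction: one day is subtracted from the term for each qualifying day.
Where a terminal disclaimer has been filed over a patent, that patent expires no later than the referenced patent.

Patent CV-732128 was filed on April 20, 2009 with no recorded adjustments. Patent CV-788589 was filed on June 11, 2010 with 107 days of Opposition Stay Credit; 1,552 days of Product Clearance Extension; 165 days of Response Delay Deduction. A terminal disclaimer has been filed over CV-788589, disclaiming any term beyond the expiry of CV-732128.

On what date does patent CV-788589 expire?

Natural term of CV-788589:
  Base: filing + 21 years → 11 June 2031.
  Opposition Stay Credit: +107 days → 26 September 2031.
  Product Clearance Extension: +1552 days → 26 December 2035.
  Response Delay Deduction: −165 days → 14 July 2035.
Expiry of referenced patent CV-732128:
  Base: filing + 21 years → 20 April 2030.
Terminal disclaimer: CV-788589 expires on the earlier of 14 July 2035 and 20 April 2030.

2030-04-20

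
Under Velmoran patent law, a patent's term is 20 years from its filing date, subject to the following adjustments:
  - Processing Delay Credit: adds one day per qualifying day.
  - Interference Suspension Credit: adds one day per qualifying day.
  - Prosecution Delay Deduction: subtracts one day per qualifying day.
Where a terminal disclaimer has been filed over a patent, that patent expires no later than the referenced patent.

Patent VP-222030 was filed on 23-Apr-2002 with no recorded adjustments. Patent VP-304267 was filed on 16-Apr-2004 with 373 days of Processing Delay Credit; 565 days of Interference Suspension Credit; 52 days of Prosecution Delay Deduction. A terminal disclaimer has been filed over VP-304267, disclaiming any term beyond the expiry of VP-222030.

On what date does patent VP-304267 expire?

Natural term of VP-304267:
  Base: filing + 20 years → 16 April 2024.
  Processing Delay Credit: +373 days → 24 April 2025.
  Interference Suspension Credit: +565 days → 10 November 2026.
  Prosecution Delay Deduction: −52 days → 19 September 2026.
Expiry of referenced patent VP-222030:
  Base: filing + 20 years → 23 April 2022.
Terminal disclaimer: VP-304267 expires on the earlier of 19 September 2026 and 23 April 2022.

2022-04-23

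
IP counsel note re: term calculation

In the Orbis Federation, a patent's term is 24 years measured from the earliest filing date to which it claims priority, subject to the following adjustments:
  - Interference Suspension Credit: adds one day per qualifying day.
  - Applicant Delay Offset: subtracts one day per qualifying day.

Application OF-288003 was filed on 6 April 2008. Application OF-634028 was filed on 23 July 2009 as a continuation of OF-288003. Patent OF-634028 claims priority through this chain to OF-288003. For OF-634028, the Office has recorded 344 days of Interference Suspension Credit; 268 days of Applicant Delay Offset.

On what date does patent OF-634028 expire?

Earliest priority filing: 6 April 2008.
Base term: 6 April 2008 + 24 years → 6 April 2032.
Interference Suspension Credit: +344 days → 16 March 2033.
Applicant Delay Offset: −268 days → 21 June 2032.

June 21, 2032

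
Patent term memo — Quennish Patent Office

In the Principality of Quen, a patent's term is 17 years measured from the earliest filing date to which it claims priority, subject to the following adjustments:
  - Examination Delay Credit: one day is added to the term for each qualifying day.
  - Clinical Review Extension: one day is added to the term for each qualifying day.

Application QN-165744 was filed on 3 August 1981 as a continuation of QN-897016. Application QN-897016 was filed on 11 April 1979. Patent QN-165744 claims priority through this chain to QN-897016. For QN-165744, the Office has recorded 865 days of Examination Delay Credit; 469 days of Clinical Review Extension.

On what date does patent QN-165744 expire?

Earliest priority filing: 11 April 1979.
Base term: 11 April 1979 + 17 years → 11 April 1996.
Examination Delay Credit: +865 days → 24 August 1998.
Clinical Review Extension: +469 days → 6 December 1999.

December 6, 1999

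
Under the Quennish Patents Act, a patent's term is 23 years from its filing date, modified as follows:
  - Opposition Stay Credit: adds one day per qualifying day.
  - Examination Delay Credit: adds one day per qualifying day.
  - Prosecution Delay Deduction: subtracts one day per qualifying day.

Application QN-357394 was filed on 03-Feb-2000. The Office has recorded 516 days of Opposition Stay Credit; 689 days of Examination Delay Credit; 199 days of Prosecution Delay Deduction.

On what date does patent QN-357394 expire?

Base term: filing date + 23 years → 3 February 2023.
Opposition Stay Credit: +516 days → 3 July 2024.
Examination Delay Credit: +689 days → 23 May 2026.
Prosecution Delay Deduction: −199 days → 5 November 2025.

2025-11-05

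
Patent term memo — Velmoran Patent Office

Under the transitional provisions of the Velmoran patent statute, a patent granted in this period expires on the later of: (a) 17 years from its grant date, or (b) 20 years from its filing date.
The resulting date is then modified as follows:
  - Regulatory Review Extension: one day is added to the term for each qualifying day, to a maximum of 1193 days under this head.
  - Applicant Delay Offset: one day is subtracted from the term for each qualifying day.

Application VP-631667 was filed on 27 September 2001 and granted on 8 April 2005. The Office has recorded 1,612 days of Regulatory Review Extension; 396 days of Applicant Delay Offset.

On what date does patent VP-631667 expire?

2024-06-13

(a) grant + 17 years → 8 April 2022.
(b) filing + 20 years → 27 September 2021.
Later of the two: 8 April 2022.
Regulatory Review Extension: 1612 days claimed exceeds the 1193-day cap, so +1193 days → 14 July 2025.
Applicant Delay Offset: −396 days → 13 June 2024.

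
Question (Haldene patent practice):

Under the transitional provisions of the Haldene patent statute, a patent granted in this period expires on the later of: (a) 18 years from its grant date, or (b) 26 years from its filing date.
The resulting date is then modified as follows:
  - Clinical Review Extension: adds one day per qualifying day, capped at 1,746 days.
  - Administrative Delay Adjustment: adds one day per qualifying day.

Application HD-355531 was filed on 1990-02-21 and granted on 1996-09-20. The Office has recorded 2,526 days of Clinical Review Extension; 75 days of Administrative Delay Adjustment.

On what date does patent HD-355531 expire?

February 15, 2021

(a) grant + 18 years → 20 September 2014.
(b) filing + 26 years → 21 February 2016.
Later of the two: 21 February 2016.
Clinical Review Extension: 2526 days claimed exceeds the 1746-day cap, so +1746 days → 2 December 2020.
Administrative Delay Adjustment: +75 days → 15 February 2021.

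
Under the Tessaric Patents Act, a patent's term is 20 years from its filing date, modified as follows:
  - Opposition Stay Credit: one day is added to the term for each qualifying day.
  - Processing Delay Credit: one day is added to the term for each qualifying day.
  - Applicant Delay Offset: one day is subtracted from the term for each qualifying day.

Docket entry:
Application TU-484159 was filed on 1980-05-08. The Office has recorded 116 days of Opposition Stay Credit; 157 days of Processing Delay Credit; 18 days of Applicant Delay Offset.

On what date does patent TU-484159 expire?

January 18, 2001

Base term: filing date + 20 years → 8 May 2000.
Opposition Stay Credit: +116 days → 1 September 2000.
Processing Delay Credit: +157 days → 5 February 2001.
Applicant Delay Offset: −18 days → 18 January 2001.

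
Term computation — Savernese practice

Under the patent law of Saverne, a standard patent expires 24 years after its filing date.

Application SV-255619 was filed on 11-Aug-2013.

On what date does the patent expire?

August 11, 2037

Filing date + 24 years → 11 August 2037.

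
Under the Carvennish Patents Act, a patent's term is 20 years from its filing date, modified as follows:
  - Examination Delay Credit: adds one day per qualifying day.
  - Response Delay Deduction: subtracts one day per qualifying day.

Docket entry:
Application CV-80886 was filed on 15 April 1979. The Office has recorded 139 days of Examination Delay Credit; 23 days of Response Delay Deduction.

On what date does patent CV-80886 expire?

Base term: filing date + 20 years → 15 April 1999.
Examination Delay Credit: +139 days → 1 September 1999.
Response Delay Deduction: −23 days → 9 August 1999.

August 9, 1999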